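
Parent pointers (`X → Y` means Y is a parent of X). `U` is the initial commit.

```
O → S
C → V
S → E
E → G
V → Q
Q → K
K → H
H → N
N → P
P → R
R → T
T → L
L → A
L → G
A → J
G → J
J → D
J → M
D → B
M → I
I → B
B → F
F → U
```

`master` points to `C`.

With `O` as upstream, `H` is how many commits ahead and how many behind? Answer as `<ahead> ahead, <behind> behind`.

7 ahead, 3 behind

Reachable from H: {A, B, D, F, G, H, I, J, L, M, N, P, R, T, U}.
Reachable from O: {B, D, E, F, G, I, J, M, O, S, U}.
Only in H's history (ahead): {A, H, L, N, P, R, T} — 7.
Only in O's history (behind): {E, O, S} — 3.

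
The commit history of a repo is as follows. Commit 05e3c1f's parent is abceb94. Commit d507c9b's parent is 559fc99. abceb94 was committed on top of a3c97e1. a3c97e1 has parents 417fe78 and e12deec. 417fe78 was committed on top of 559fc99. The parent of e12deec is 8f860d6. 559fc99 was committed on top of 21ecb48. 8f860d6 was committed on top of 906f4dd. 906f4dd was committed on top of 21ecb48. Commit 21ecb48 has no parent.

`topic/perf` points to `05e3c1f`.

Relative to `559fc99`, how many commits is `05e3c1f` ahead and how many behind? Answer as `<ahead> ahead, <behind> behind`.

Reachable from 05e3c1f: {05e3c1f, 21ecb48, 417fe78, 559fc99, 8f860d6, 906f4dd, a3c97e1, abceb94, e12deec}.
Reachable from 559fc99: {21ecb48, 559fc99}.
Only in 05e3c1f's history (ahead): {05e3c1f, 417fe78, 8f860d6, 906f4dd, a3c97e1, abceb94, e12deec} — 7.
Only in 559fc99's history (behind): {} — 0.

7 ahead, 0 behind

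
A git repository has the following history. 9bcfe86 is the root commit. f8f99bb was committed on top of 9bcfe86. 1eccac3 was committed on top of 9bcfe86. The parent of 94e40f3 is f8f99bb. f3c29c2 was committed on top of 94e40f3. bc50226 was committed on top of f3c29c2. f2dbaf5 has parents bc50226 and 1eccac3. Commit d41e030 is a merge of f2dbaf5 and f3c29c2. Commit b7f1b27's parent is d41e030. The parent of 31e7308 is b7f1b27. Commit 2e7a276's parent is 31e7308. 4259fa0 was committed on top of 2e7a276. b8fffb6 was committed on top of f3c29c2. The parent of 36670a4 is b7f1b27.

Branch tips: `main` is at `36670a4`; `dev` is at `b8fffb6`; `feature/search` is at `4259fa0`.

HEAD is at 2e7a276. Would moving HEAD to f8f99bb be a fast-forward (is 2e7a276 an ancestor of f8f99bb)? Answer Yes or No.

No

A fast-forward from 2e7a276 to f8f99bb is possible iff 2e7a276 is an ancestor of f8f99bb.
Ancestors of f8f99bb: {9bcfe86, f8f99bb}.
2e7a276 is not among them, so fast-forward is not possible.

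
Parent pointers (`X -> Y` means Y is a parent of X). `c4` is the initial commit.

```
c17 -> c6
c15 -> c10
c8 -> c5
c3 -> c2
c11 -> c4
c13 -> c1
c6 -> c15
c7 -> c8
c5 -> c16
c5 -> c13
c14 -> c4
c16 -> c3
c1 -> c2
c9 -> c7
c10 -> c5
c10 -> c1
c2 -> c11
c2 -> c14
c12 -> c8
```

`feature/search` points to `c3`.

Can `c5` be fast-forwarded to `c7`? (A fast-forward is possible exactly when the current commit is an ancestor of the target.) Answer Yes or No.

A fast-forward from c5 to c7 is possible iff c5 is an ancestor of c7.
Ancestors of c7: {c1, c11, c13, c14, c16, c2, c3, c4, c5, c7, c8}.
c5 is among them, so fast-forward is possible.

Yes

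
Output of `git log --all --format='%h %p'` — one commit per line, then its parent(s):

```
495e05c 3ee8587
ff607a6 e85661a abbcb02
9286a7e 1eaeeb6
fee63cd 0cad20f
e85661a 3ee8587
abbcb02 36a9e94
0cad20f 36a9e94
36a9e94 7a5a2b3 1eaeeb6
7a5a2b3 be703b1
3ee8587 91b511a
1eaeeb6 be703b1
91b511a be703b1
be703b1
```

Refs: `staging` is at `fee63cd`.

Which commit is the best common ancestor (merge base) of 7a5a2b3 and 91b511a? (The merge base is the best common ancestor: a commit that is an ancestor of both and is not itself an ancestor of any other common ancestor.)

Ancestors of 7a5a2b3: {7a5a2b3, be703b1}.
Ancestors of 91b511a: {91b511a, be703b1}.
Common ancestors: {be703b1}.
The only common ancestor is be703b1, so it is the merge base.

be703b1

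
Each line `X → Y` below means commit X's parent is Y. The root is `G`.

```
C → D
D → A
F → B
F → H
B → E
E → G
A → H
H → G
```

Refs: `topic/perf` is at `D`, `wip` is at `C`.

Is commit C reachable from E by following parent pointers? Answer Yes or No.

No

Ancestors of E: {E, G}.
C is not in that set, so it is not an ancestor of E.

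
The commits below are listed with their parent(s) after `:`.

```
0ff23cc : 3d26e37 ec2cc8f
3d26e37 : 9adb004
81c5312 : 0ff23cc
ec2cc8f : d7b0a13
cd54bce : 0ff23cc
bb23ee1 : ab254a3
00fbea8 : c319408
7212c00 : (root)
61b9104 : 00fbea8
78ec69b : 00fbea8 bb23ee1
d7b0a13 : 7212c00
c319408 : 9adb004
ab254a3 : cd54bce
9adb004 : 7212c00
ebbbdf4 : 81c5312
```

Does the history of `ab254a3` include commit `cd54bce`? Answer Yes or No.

Ancestors of ab254a3 (commits reachable by following parents): {0ff23cc, 3d26e37, 7212c00, 9adb004, ab254a3, cd54bce, d7b0a13, ec2cc8f}.
cd54bce is in that set, so it is an ancestor of ab254a3.

Yes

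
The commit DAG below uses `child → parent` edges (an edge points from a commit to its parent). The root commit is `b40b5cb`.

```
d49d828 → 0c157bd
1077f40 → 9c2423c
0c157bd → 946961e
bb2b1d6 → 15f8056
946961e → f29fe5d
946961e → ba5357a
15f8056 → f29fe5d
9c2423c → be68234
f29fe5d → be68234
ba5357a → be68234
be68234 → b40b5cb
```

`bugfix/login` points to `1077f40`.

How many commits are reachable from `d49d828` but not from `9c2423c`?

Reachable from d49d828: {0c157bd, 946961e, b40b5cb, ba5357a, be68234, d49d828, f29fe5d}.
Reachable from 9c2423c: {9c2423c, b40b5cb, be68234}.
In d49d828's history but not 9c2423c's: {0c157bd, 946961e, ba5357a, d49d828, f29fe5d} — 5 commits.

5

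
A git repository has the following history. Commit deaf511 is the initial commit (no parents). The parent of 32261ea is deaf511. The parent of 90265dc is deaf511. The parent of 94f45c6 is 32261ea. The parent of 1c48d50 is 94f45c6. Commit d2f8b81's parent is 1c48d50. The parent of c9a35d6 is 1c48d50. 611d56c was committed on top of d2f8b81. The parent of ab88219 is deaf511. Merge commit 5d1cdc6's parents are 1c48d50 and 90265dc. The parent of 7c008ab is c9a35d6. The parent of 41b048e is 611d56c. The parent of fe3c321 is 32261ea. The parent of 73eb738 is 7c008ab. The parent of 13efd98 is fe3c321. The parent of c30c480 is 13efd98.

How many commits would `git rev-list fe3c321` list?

3

Walking parent pointers from fe3c321: reachable set = {32261ea, deaf511, fe3c321}.
That is 3 commits.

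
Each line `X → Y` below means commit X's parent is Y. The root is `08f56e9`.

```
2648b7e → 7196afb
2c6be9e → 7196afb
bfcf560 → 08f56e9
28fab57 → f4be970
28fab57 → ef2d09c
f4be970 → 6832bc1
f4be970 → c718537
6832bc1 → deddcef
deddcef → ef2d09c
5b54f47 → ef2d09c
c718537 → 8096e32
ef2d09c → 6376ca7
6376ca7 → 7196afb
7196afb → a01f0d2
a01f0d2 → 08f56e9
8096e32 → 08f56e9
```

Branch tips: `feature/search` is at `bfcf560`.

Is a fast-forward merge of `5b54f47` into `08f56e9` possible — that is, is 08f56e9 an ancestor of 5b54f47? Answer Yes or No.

Yes

A fast-forward from 08f56e9 to 5b54f47 is possible iff 08f56e9 is an ancestor of 5b54f47.
Ancestors of 5b54f47: {08f56e9, 5b54f47, 6376ca7, 7196afb, a01f0d2, ef2d09c}.
08f56e9 is among them, so fast-forward is possible.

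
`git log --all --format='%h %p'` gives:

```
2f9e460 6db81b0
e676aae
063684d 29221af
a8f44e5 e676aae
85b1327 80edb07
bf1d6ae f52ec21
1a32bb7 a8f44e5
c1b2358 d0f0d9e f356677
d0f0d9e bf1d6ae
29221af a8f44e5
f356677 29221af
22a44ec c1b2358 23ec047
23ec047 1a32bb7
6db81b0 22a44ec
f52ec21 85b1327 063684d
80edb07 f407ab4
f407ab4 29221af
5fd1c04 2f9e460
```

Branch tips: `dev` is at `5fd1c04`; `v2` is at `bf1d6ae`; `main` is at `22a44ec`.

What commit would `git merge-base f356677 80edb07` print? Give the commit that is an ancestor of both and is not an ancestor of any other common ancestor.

29221af

Ancestors of f356677: {29221af, a8f44e5, e676aae, f356677}.
Ancestors of 80edb07: {29221af, 80edb07, a8f44e5, e676aae, f407ab4}.
Common ancestors: {29221af, a8f44e5, e676aae}.
Among these, 29221af is not an ancestor of any other common ancestor — it is the merge base.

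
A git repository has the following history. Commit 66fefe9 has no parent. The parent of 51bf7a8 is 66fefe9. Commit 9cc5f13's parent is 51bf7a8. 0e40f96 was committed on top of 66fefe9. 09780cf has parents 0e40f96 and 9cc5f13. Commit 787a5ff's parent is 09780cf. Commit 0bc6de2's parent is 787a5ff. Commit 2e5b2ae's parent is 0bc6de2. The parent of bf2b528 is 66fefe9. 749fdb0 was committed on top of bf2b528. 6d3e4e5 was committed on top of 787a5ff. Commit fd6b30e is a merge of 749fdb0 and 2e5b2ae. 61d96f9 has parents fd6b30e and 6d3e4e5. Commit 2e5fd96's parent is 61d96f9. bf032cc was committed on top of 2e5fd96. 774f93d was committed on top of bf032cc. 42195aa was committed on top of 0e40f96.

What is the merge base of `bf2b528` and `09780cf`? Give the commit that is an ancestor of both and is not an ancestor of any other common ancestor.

Ancestors of bf2b528: {66fefe9, bf2b528}.
Ancestors of 09780cf: {09780cf, 0e40f96, 51bf7a8, 66fefe9, 9cc5f13}.
Common ancestors: {66fefe9}.
The only common ancestor is 66fefe9, so it is the merge base.

66fefe9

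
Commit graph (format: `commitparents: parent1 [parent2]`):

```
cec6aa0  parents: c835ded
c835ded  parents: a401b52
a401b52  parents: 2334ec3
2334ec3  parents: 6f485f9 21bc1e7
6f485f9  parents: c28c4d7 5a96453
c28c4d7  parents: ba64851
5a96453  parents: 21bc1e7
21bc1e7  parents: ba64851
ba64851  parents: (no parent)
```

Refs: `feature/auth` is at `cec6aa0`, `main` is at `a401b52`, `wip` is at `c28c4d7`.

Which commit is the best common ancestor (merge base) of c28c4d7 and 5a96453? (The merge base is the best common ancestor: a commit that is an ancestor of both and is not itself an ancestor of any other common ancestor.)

ba64851

Ancestors of c28c4d7: {ba64851, c28c4d7}.
Ancestors of 5a96453: {21bc1e7, 5a96453, ba64851}.
Common ancestors: {ba64851}.
The only common ancestor is ba64851, so it is the merge base.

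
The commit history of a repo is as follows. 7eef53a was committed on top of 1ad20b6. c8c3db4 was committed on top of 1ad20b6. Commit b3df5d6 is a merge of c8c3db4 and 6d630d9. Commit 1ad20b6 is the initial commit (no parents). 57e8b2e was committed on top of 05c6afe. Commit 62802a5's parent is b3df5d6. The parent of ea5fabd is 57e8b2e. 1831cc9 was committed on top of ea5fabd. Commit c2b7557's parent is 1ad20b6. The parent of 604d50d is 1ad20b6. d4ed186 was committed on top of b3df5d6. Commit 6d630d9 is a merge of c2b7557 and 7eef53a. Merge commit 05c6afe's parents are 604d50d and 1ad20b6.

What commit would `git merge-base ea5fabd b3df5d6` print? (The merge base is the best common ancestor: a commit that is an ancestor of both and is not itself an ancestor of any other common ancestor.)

Ancestors of ea5fabd: {05c6afe, 1ad20b6, 57e8b2e, 604d50d, ea5fabd}.
Ancestors of b3df5d6: {1ad20b6, 6d630d9, 7eef53a, b3df5d6, c2b7557, c8c3db4}.
Common ancestors: {1ad20b6}.
The only common ancestor is 1ad20b6, so it is the merge base.

1ad20b6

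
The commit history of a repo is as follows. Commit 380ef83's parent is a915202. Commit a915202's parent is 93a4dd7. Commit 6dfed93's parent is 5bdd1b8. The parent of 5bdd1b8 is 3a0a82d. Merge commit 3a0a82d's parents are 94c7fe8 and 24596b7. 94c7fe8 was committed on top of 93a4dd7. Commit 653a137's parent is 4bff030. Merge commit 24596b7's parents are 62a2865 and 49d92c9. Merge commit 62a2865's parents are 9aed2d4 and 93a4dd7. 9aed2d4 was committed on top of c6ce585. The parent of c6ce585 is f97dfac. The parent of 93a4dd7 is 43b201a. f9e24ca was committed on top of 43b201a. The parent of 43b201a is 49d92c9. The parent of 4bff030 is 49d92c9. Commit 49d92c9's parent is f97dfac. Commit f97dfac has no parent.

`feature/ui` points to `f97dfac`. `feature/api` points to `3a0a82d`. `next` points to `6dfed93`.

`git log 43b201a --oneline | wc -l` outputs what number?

Walking parent pointers from 43b201a: reachable set = {43b201a, 49d92c9, f97dfac}.
That is 3 commits.

3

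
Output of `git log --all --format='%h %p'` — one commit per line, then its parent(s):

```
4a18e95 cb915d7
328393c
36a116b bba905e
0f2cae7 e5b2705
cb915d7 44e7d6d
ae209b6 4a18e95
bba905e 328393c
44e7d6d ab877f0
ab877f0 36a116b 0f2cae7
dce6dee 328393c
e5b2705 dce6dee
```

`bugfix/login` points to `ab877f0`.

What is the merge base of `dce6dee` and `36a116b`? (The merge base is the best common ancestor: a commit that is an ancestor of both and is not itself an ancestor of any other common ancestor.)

328393c

Ancestors of dce6dee: {328393c, dce6dee}.
Ancestors of 36a116b: {328393c, 36a116b, bba905e}.
Common ancestors: {328393c}.
The only common ancestor is 328393c, so it is the merge base.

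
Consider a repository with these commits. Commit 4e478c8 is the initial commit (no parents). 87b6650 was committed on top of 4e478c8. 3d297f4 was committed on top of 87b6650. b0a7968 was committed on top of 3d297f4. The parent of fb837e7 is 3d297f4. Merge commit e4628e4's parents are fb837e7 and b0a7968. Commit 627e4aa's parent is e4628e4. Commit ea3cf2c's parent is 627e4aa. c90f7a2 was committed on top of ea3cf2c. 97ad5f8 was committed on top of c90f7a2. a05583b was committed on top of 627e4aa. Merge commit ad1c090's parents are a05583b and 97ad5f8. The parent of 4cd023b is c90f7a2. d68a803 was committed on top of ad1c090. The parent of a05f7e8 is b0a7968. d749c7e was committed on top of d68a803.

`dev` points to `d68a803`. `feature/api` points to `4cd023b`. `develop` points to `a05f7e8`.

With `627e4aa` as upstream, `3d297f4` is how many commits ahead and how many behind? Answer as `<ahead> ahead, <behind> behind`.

Reachable from 3d297f4: {3d297f4, 4e478c8, 87b6650}.
Reachable from 627e4aa: {3d297f4, 4e478c8, 627e4aa, 87b6650, b0a7968, e4628e4, fb837e7}.
Only in 3d297f4's history (ahead): {} — 0.
Only in 627e4aa's history (behind): {627e4aa, b0a7968, e4628e4, fb837e7} — 4.

0 ahead, 4 behind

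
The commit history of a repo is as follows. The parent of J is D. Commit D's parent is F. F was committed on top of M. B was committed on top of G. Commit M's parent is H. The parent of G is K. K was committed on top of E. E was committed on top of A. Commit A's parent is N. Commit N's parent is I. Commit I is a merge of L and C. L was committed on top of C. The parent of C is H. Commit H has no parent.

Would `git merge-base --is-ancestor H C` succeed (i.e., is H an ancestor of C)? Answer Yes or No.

Ancestors of C (commits reachable by following parents): {C, H}.
H is in that set, so it is an ancestor of C.

Yes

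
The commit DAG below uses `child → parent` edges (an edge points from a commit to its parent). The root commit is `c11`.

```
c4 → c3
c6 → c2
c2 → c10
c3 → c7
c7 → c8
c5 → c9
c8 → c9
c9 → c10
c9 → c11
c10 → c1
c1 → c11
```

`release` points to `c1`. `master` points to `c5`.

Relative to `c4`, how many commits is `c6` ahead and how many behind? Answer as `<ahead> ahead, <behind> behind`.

2 ahead, 5 behind

Reachable from c6: {c1, c10, c11, c2, c6}.
Reachable from c4: {c1, c10, c11, c3, c4, c7, c8, c9}.
Only in c6's history (ahead): {c2, c6} — 2.
Only in c4's history (behind): {c3, c4, c7, c8, c9} — 5.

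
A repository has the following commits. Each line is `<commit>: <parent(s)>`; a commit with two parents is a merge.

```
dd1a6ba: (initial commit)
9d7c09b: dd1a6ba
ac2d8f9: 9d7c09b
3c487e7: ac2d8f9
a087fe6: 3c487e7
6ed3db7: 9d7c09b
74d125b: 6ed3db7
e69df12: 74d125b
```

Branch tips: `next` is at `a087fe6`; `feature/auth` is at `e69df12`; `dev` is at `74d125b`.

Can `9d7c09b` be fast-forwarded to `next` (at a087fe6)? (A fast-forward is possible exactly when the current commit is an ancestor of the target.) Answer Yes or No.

A fast-forward from 9d7c09b to a087fe6 is possible iff 9d7c09b is an ancestor of a087fe6.
Ancestors of a087fe6: {3c487e7, 9d7c09b, a087fe6, ac2d8f9, dd1a6ba}.
9d7c09b is among them, so fast-forward is possible.

Yes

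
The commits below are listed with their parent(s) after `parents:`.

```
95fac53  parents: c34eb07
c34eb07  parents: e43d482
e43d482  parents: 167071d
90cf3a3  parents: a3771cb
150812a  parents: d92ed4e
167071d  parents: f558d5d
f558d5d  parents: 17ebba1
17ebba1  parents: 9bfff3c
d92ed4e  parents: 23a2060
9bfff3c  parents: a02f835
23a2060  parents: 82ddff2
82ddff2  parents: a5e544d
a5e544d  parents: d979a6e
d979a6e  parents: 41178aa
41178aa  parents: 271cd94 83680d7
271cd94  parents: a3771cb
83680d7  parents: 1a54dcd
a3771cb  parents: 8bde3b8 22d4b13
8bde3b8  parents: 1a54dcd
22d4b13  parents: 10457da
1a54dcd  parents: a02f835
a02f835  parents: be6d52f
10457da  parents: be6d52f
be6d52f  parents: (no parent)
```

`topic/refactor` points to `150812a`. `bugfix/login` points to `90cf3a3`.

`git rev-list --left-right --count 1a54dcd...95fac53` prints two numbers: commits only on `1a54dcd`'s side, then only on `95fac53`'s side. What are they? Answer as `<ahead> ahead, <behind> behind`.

1 ahead, 7 behind

Reachable from 1a54dcd: {1a54dcd, a02f835, be6d52f}.
Reachable from 95fac53: {167071d, 17ebba1, 95fac53, 9bfff3c, a02f835, be6d52f, c34eb07, e43d482, f558d5d}.
Only in 1a54dcd's history (ahead): {1a54dcd} — 1.
Only in 95fac53's history (behind): {167071d, 17ebba1, 95fac53, 9bfff3c, c34eb07, e43d482, f558d5d} — 7.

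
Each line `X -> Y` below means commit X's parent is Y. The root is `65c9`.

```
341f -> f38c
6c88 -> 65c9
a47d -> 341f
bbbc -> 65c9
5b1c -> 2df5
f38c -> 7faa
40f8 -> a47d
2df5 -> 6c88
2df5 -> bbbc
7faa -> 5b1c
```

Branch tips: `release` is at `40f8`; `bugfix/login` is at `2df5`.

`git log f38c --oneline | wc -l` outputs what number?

Walking parent pointers from f38c: reachable set = {2df5, 5b1c, 65c9, 6c88, 7faa, bbbc, f38c}.
That is 7 commits.

7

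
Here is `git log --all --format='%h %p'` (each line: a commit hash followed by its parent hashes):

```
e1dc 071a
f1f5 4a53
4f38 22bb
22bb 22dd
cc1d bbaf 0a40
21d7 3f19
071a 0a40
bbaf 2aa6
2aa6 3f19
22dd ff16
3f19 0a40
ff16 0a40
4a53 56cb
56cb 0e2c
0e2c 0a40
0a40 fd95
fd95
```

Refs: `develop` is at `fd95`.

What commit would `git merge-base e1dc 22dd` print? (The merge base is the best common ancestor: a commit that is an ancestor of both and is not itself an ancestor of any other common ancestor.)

0a40

Ancestors of e1dc: {071a, 0a40, e1dc, fd95}.
Ancestors of 22dd: {0a40, 22dd, fd95, ff16}.
Common ancestors: {0a40, fd95}.
Among these, 0a40 is not an ancestor of any other common ancestor — it is the merge base.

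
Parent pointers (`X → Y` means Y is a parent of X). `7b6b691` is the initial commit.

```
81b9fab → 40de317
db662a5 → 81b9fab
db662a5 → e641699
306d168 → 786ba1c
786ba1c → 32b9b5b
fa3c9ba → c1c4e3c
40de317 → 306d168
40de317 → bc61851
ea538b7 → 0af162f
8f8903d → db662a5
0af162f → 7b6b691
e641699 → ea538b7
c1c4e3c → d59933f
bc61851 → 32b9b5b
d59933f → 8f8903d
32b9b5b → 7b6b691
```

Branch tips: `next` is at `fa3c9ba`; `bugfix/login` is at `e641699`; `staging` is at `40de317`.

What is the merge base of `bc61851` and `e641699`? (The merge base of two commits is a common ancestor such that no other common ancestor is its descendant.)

Ancestors of bc61851: {32b9b5b, 7b6b691, bc61851}.
Ancestors of e641699: {0af162f, 7b6b691, e641699, ea538b7}.
Common ancestors: {7b6b691}.
The only common ancestor is 7b6b691, so it is the merge base.

7b6b691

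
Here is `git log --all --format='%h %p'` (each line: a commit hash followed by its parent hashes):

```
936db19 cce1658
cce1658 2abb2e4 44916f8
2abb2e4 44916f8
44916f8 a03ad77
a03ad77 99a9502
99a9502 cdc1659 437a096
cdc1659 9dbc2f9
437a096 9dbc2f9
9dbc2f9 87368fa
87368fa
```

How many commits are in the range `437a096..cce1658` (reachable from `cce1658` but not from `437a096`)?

6

Reachable from cce1658: {2abb2e4, 437a096, 44916f8, 87368fa, 99a9502, 9dbc2f9, a03ad77, cce1658, cdc1659}.
Reachable from 437a096: {437a096, 87368fa, 9dbc2f9}.
In cce1658's history but not 437a096's: {2abb2e4, 44916f8, 99a9502, a03ad77, cce1658, cdc1659} — 6 commits.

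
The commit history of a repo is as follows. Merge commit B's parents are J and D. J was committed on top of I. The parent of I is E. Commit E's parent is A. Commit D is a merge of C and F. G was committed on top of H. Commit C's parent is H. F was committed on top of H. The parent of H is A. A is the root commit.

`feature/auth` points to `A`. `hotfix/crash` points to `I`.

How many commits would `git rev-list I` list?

3

Walking parent pointers from I: reachable set = {A, E, I}.
That is 3 commits.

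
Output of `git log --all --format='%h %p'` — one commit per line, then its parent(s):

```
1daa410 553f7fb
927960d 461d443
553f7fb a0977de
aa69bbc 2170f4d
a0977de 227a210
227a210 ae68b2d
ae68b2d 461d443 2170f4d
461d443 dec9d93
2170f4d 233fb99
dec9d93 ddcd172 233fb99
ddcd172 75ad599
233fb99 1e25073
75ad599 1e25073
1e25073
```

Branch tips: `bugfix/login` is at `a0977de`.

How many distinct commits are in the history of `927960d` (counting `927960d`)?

Walking parent pointers from 927960d: reachable set = {1e25073, 233fb99, 461d443, 75ad599, 927960d, ddcd172, dec9d93}.
That is 7 commits.

7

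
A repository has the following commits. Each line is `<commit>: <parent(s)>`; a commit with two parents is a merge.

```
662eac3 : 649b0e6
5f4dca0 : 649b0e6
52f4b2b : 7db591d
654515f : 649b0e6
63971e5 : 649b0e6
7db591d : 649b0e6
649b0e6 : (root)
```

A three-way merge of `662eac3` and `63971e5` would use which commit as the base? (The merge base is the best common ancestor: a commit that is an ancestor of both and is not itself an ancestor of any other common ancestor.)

649b0e6

Ancestors of 662eac3: {649b0e6, 662eac3}.
Ancestors of 63971e5: {63971e5, 649b0e6}.
Common ancestors: {649b0e6}.
The only common ancestor is 649b0e6, so it is the merge base.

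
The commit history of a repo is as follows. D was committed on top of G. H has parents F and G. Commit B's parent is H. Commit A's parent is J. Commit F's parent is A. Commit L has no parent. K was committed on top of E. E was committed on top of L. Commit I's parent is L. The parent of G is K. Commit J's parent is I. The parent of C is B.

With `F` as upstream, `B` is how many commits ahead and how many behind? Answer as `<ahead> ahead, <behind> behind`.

Reachable from B: {A, B, E, F, G, H, I, J, K, L}.
Reachable from F: {A, F, I, J, L}.
Only in B's history (ahead): {B, E, G, H, K} — 5.
Only in F's history (behind): {} — 0.

5 ahead, 0 behind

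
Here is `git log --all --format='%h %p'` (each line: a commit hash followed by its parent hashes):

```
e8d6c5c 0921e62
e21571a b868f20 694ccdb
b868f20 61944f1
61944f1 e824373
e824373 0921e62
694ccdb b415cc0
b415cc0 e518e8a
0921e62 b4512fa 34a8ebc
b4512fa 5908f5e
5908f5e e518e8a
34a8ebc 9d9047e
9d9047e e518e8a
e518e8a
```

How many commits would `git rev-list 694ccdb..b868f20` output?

Reachable from b868f20: {0921e62, 34a8ebc, 5908f5e, 61944f1, 9d9047e, b4512fa, b868f20, e518e8a, e824373}.
Reachable from 694ccdb: {694ccdb, b415cc0, e518e8a}.
In b868f20's history but not 694ccdb's: {0921e62, 34a8ebc, 5908f5e, 61944f1, 9d9047e, b4512fa, b868f20, e824373} — 8 commits.

8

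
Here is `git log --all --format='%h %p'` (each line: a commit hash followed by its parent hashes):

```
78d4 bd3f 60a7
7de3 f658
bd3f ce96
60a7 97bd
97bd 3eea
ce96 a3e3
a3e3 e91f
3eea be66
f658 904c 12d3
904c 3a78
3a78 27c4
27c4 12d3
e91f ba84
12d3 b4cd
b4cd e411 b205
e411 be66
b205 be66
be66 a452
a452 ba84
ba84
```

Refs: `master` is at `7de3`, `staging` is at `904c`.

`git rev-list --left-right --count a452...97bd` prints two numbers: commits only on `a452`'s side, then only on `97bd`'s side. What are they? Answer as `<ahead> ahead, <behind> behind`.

0 ahead, 3 behind

Reachable from a452: {a452, ba84}.
Reachable from 97bd: {3eea, 97bd, a452, ba84, be66}.
Only in a452's history (ahead): {} — 0.
Only in 97bd's history (behind): {3eea, 97bd, be66} — 3.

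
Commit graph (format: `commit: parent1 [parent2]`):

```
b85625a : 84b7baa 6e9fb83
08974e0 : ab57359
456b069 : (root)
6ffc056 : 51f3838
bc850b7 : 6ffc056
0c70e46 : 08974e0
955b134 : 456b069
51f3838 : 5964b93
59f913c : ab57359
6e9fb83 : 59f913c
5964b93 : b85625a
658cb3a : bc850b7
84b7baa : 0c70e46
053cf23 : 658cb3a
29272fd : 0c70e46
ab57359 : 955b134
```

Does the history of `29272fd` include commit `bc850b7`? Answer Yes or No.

No

Ancestors of 29272fd: {08974e0, 0c70e46, 29272fd, 456b069, 955b134, ab57359}.
bc850b7 is not in that set, so it is not an ancestor of 29272fd.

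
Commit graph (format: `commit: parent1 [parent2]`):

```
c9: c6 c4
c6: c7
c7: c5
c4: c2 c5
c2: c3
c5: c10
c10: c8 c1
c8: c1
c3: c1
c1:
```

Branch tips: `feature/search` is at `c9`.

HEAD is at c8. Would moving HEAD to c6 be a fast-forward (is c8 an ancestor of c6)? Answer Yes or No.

Yes

A fast-forward from c8 to c6 is possible iff c8 is an ancestor of c6.
Ancestors of c6: {c1, c10, c5, c6, c7, c8}.
c8 is among them, so fast-forward is possible.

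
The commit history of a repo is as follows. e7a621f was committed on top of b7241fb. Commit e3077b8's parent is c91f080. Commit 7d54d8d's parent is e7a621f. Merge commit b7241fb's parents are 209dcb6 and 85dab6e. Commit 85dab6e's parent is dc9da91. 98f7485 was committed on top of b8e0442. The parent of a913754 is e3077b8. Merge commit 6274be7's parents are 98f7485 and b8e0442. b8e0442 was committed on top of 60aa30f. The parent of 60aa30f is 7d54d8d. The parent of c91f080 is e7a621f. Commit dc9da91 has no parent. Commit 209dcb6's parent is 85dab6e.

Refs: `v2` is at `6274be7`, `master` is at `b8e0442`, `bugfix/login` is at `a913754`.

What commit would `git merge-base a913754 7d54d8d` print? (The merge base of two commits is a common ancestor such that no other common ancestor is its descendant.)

e7a621f

Ancestors of a913754: {209dcb6, 85dab6e, a913754, b7241fb, c91f080, dc9da91, e3077b8, e7a621f}.
Ancestors of 7d54d8d: {209dcb6, 7d54d8d, 85dab6e, b7241fb, dc9da91, e7a621f}.
Common ancestors: {209dcb6, 85dab6e, b7241fb, dc9da91, e7a621f}.
Among these, e7a621f is not an ancestor of any other common ancestor — it is the merge base.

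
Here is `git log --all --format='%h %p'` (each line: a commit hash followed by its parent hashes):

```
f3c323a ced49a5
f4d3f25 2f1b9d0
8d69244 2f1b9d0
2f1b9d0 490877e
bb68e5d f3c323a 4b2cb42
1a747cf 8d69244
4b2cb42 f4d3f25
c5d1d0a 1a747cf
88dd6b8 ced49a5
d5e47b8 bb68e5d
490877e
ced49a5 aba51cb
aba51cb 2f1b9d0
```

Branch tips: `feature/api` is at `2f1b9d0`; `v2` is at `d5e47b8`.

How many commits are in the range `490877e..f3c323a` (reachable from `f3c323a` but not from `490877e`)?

4

Reachable from f3c323a: {2f1b9d0, 490877e, aba51cb, ced49a5, f3c323a}.
Reachable from 490877e: {490877e}.
In f3c323a's history but not 490877e's: {2f1b9d0, aba51cb, ced49a5, f3c323a} — 4 commits.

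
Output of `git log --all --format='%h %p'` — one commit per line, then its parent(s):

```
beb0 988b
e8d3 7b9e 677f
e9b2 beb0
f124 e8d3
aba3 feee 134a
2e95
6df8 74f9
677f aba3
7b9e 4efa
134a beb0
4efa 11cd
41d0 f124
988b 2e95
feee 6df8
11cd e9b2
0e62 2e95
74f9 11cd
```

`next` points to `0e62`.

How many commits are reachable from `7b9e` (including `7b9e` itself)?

Walking parent pointers from 7b9e: reachable set = {11cd, 2e95, 4efa, 7b9e, 988b, beb0, e9b2}.
That is 7 commits.

7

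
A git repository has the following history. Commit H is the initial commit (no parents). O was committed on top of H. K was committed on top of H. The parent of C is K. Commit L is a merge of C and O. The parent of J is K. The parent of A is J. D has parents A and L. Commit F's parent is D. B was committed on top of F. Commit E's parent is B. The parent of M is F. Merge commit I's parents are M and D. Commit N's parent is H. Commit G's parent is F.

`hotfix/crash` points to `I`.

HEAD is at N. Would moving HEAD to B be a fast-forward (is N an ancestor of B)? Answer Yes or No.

No

A fast-forward from N to B is possible iff N is an ancestor of B.
Ancestors of B: {A, B, C, D, F, H, J, K, L, O}.
N is not among them, so fast-forward is not possible.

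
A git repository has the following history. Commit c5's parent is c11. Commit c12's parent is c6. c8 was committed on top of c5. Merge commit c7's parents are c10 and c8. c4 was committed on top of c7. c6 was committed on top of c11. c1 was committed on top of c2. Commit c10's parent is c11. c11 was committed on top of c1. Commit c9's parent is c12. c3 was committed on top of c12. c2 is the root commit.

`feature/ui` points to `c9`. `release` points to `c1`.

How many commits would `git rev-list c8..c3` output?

Reachable from c3: {c1, c11, c12, c2, c3, c6}.
Reachable from c8: {c1, c11, c2, c5, c8}.
In c3's history but not c8's: {c12, c3, c6} — 3 commits.

3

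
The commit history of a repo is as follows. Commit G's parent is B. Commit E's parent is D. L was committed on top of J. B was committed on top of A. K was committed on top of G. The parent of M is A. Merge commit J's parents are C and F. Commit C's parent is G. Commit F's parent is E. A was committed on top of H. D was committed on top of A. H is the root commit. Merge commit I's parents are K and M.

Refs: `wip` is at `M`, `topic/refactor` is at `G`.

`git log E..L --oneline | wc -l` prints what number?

Reachable from L: {A, B, C, D, E, F, G, H, J, L}.
Reachable from E: {A, D, E, H}.
In L's history but not E's: {B, C, F, G, J, L} — 6 commits.

6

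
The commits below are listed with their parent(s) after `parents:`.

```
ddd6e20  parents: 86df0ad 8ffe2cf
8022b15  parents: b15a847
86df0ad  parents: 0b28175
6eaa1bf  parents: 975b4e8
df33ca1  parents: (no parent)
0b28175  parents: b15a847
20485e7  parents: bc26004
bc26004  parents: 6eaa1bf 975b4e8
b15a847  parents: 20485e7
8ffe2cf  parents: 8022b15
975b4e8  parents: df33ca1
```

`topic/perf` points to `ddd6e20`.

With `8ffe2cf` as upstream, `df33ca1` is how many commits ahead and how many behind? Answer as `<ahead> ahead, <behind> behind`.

0 ahead, 7 behind

Reachable from df33ca1: {df33ca1}.
Reachable from 8ffe2cf: {20485e7, 6eaa1bf, 8022b15, 8ffe2cf, 975b4e8, b15a847, bc26004, df33ca1}.
Only in df33ca1's history (ahead): {} — 0.
Only in 8ffe2cf's history (behind): {20485e7, 6eaa1bf, 8022b15, 8ffe2cf, 975b4e8, b15a847, bc26004} — 7.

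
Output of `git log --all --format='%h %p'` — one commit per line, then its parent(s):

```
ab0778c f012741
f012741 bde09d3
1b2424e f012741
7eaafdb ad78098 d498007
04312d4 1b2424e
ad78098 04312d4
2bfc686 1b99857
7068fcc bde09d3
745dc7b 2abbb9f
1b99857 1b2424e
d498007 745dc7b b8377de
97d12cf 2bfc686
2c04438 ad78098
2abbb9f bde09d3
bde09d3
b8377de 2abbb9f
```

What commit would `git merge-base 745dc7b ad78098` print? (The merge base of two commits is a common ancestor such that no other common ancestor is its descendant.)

Ancestors of 745dc7b: {2abbb9f, 745dc7b, bde09d3}.
Ancestors of ad78098: {04312d4, 1b2424e, ad78098, bde09d3, f012741}.
Common ancestors: {bde09d3}.
The only common ancestor is bde09d3, so it is the merge base.

bde09d3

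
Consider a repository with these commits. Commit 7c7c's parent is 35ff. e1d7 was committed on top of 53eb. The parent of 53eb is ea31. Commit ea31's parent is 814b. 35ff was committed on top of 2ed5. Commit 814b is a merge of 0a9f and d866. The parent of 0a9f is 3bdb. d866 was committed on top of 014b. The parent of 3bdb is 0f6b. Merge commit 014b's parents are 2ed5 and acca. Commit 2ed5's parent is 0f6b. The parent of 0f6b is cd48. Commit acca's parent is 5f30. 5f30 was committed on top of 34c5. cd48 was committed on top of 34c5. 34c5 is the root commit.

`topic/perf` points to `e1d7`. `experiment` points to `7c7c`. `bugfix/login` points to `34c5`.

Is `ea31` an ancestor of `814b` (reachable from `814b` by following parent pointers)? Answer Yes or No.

Ancestors of 814b: {014b, 0a9f, 0f6b, 2ed5, 34c5, 3bdb, 5f30, 814b, acca, cd48, d866}.
ea31 is not in that set, so it is not an ancestor of 814b.

No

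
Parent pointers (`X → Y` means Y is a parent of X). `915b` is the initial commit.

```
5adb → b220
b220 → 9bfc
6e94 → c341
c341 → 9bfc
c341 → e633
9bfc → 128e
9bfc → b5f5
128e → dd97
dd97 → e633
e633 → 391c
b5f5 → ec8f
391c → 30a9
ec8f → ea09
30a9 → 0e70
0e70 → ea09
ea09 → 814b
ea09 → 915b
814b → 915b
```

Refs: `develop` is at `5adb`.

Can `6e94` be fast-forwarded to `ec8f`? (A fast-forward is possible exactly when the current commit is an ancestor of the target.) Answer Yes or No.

A fast-forward from 6e94 to ec8f is possible iff 6e94 is an ancestor of ec8f.
Ancestors of ec8f: {814b, 915b, ea09, ec8f}.
6e94 is not among them, so fast-forward is not possible.

No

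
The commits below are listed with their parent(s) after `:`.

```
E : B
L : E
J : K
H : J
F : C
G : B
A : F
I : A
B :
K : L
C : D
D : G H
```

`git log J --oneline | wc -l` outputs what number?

Walking parent pointers from J: reachable set = {B, E, J, K, L}.
That is 5 commits.

5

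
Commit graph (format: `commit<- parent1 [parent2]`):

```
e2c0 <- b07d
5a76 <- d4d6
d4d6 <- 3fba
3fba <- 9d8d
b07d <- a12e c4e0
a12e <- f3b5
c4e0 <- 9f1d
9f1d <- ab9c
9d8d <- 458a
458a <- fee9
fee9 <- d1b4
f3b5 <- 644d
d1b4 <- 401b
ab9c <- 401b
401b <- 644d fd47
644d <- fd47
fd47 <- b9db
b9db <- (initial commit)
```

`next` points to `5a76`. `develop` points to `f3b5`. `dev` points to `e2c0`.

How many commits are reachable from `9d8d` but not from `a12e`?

Reachable from 9d8d: {401b, 458a, 644d, 9d8d, b9db, d1b4, fd47, fee9}.
Reachable from a12e: {644d, a12e, b9db, f3b5, fd47}.
In 9d8d's history but not a12e's: {401b, 458a, 9d8d, d1b4, fee9} — 5 commits.

5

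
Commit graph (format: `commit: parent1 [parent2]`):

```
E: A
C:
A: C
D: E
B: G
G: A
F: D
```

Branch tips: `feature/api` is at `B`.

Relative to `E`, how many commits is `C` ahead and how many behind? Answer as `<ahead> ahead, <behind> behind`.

0 ahead, 2 behind

Reachable from C: {C}.
Reachable from E: {A, C, E}.
Only in C's history (ahead): {} — 0.
Only in E's history (behind): {A, E} — 2.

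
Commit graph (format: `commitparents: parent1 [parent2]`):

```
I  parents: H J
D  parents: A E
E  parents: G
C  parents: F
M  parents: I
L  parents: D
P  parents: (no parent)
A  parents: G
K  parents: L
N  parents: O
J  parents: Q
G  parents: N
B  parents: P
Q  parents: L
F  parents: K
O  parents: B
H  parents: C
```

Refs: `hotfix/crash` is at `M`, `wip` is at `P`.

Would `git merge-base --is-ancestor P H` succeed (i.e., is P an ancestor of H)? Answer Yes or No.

Yes

Ancestors of H (commits reachable by following parents): {A, B, C, D, E, F, G, H, K, L, N, O, P}.
P is in that set, so it is an ancestor of H.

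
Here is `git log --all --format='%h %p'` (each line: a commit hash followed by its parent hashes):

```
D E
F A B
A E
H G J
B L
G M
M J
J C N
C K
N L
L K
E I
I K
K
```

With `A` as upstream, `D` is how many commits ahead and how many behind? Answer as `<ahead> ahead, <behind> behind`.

Reachable from D: {D, E, I, K}.
Reachable from A: {A, E, I, K}.
Only in D's history (ahead): {D} — 1.
Only in A's history (behind): {A} — 1.

1 ahead, 1 behind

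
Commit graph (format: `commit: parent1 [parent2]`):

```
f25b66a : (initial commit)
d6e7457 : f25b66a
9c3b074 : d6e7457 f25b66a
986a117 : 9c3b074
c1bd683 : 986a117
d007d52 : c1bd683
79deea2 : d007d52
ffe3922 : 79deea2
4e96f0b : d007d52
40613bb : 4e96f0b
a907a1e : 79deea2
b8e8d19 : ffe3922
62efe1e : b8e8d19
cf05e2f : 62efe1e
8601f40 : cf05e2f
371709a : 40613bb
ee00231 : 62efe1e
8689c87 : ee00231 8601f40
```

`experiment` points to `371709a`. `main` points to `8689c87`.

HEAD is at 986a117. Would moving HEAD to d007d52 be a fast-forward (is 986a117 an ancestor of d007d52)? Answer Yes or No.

A fast-forward from 986a117 to d007d52 is possible iff 986a117 is an ancestor of d007d52.
Ancestors of d007d52: {986a117, 9c3b074, c1bd683, d007d52, d6e7457, f25b66a}.
986a117 is among them, so fast-forward is possible.

Yes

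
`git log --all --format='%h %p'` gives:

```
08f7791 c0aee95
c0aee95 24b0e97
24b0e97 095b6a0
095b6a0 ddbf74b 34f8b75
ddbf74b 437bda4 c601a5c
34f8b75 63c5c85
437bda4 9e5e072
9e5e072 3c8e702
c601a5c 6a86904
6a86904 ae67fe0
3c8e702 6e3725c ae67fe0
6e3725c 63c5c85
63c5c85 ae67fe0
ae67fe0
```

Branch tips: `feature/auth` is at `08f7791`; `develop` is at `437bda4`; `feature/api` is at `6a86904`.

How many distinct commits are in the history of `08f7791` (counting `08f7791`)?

Walking parent pointers from 08f7791: reachable set = {08f7791, 095b6a0, 24b0e97, 34f8b75, 3c8e702, 437bda4, 63c5c85, 6a86904, 6e3725c, 9e5e072, ae67fe0, c0aee95, c601a5c, ddbf74b}.
That is 14 commits.

14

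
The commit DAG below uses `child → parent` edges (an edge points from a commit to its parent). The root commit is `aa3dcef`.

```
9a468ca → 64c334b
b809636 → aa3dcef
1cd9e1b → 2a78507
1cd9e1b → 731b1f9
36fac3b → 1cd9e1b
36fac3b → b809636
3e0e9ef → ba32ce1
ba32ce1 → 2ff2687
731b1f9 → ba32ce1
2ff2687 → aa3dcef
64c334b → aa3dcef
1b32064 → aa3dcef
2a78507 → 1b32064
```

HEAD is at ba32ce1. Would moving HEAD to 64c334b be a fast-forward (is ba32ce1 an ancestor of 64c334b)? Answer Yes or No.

A fast-forward from ba32ce1 to 64c334b is possible iff ba32ce1 is an ancestor of 64c334b.
Ancestors of 64c334b: {64c334b, aa3dcef}.
ba32ce1 is not among them, so fast-forward is not possible.

No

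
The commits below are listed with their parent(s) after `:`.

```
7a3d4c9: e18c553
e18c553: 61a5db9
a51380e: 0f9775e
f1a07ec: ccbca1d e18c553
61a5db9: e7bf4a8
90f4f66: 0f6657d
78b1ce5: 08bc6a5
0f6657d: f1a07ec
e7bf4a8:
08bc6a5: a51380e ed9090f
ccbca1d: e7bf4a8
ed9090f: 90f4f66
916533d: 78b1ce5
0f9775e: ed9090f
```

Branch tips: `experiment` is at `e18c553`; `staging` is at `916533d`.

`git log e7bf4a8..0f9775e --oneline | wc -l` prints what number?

Reachable from 0f9775e: {0f6657d, 0f9775e, 61a5db9, 90f4f66, ccbca1d, e18c553, e7bf4a8, ed9090f, f1a07ec}.
Reachable from e7bf4a8: {e7bf4a8}.
In 0f9775e's history but not e7bf4a8's: {0f6657d, 0f9775e, 61a5db9, 90f4f66, ccbca1d, e18c553, ed9090f, f1a07ec} — 8 commits.

8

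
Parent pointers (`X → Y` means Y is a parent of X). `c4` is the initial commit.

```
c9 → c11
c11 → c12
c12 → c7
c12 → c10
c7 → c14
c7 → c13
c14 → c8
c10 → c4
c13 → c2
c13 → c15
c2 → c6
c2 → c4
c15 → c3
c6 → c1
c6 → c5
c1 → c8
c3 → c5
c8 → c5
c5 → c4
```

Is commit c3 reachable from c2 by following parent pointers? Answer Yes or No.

No

Ancestors of c2: {c1, c2, c4, c5, c6, c8}.
c3 is not in that set, so it is not an ancestor of c2.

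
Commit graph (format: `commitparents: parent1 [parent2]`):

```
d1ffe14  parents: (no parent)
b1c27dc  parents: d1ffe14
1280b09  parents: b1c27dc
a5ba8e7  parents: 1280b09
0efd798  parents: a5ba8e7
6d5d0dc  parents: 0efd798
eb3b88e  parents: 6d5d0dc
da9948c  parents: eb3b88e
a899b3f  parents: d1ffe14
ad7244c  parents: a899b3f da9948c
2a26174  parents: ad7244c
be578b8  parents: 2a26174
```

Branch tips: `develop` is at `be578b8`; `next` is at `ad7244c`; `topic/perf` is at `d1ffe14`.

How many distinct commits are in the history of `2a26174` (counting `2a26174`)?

11

Walking parent pointers from 2a26174: reachable set = {0efd798, 1280b09, 2a26174, 6d5d0dc, a5ba8e7, a899b3f, ad7244c, b1c27dc, d1ffe14, da9948c, eb3b88e}.
That is 11 commits.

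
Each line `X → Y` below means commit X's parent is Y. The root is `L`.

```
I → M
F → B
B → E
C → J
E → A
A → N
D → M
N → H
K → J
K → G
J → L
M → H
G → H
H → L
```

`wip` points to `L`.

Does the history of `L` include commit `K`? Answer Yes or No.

No

Ancestors of L: {L}.
K is not in that set, so it is not an ancestor of L.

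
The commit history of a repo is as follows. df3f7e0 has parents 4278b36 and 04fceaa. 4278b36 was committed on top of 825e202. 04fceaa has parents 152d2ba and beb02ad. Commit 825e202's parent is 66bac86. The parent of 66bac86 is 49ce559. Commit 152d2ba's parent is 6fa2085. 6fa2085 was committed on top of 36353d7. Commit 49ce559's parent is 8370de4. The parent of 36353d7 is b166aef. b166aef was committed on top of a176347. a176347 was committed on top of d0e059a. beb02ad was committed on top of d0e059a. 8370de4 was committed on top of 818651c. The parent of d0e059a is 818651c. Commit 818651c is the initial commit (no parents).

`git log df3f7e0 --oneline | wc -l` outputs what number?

15

Walking parent pointers from df3f7e0: reachable set = {04fceaa, 152d2ba, 36353d7, 4278b36, 49ce559, 66bac86, 6fa2085, 818651c, 825e202, 8370de4, a176347, b166aef, beb02ad, d0e059a, df3f7e0}.
That is 15 commits.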